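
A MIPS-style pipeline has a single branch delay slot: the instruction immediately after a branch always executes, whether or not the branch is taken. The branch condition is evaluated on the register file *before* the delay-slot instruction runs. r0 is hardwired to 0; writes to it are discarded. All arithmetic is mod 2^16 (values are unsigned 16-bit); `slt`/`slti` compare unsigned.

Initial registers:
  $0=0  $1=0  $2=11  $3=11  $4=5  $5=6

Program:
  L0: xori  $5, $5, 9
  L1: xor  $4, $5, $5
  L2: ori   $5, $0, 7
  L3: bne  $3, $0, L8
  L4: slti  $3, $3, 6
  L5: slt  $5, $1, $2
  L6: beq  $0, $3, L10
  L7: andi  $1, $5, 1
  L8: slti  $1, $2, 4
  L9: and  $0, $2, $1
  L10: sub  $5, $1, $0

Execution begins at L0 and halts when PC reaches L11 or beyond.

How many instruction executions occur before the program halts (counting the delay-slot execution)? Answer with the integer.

8

[0] xori  $5, $5, 9  →  {$0:0, $1:0, $2:11, $3:11, $4:5, $5:15}
[1] xor  $4, $5, $5  →  {$0:0, $1:0, $2:11, $3:11, $4:0, $5:15}
[2] ori   $5, $0, 7  →  {$0:0, $1:0, $2:11, $3:11, $4:0, $5:7}
[3] bne  $3, $0, L8  →  {$0:0, $1:0, $2:11, $3:11, $4:0, $5:7}  ⟨branch taken⟩
[4] slti  $3, $3, 6  →  {$0:0, $1:0, $2:11, $3:0, $4:0, $5:7}
[8] slti  $1, $2, 4  →  {$0:0, $1:0, $2:11, $3:0, $4:0, $5:7}
[9] and  $0, $2, $1  →  {$0:0, $1:0, $2:11, $3:0, $4:0, $5:7}
[10] sub  $5, $1, $0  →  {$0:0, $1:0, $2:11, $3:0, $4:0, $5:0}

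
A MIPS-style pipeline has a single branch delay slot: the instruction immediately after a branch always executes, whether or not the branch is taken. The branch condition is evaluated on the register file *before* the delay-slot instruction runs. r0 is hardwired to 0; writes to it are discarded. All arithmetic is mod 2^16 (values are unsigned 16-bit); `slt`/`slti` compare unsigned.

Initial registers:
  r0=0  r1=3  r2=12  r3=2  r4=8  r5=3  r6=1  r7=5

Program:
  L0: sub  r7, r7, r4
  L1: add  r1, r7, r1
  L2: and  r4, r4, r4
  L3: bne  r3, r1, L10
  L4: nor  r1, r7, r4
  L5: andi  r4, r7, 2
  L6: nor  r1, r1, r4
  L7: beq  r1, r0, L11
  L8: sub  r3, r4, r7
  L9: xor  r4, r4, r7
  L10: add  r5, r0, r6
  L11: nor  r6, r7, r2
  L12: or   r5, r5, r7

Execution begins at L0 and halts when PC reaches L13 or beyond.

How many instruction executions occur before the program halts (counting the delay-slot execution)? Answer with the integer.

  step pc=0: sub  r7, r7, r4  regs=(0,3,12,2,8,3,1,65533)
  step pc=1: add  r1, r7, r1  regs=(0,0,12,2,8,3,1,65533)
  step pc=2: and  r4, r4, r4  regs=(0,0,12,2,8,3,1,65533)
  step pc=3: bne  r3, r1, L10  cond=T  regs=(0,0,12,2,8,3,1,65533)
  step pc=4: nor  r1, r7, r4  regs=(0,2,12,2,8,3,1,65533)
  step pc=10: add  r5, r0, r6  regs=(0,2,12,2,8,1,1,65533)
  step pc=11: nor  r6, r7, r2  regs=(0,2,12,2,8,1,2,65533)
  step pc=12: or   r5, r5, r7  regs=(0,2,12,2,8,65533,2,65533)

8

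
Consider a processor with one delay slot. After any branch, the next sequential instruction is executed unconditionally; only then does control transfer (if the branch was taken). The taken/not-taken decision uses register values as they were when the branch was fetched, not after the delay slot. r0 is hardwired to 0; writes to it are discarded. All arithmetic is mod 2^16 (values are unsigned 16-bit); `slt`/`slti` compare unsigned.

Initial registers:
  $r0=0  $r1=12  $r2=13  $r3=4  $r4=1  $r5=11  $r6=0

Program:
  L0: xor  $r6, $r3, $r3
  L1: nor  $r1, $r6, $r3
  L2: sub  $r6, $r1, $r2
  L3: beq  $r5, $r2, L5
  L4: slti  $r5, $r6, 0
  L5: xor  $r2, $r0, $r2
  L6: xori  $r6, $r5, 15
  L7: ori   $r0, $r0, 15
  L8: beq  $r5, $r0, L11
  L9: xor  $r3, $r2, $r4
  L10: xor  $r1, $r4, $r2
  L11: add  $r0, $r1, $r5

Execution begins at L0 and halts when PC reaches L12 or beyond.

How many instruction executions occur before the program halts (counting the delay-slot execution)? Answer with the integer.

PC=0  xor  $r6, $r3, $r3     | $r0=0 $r1=12 $r2=13 $r3=4 $r4=1 $r5=11 $r6=0
PC=1  nor  $r1, $r6, $r3     | $r0=0 $r1=65531 $r2=13 $r3=4 $r4=1 $r5=11 $r6=0
PC=2  sub  $r6, $r1, $r2     | $r0=0 $r1=65531 $r2=13 $r3=4 $r4=1 $r5=11 $r6=65518
PC=3  beq  $r5, $r2, L5      | $r0=0 $r1=65531 $r2=13 $r3=4 $r4=1 $r5=11 $r6=65518  [not taken]
PC=4  slti  $r5, $r6, 0      | $r0=0 $r1=65531 $r2=13 $r3=4 $r4=1 $r5=0 $r6=65518
PC=5  xor  $r2, $r0, $r2     | $r0=0 $r1=65531 $r2=13 $r3=4 $r4=1 $r5=0 $r6=65518
PC=6  xori  $r6, $r5, 15     | $r0=0 $r1=65531 $r2=13 $r3=4 $r4=1 $r5=0 $r6=15
PC=7  ori   $r0, $r0, 15     | $r0=0 $r1=65531 $r2=13 $r3=4 $r4=1 $r5=0 $r6=15
PC=8  beq  $r5, $r0, L11     | $r0=0 $r1=65531 $r2=13 $r3=4 $r4=1 $r5=0 $r6=15  [TAKEN]
PC=9  xor  $r3, $r2, $r4     | $r0=0 $r1=65531 $r2=13 $r3=12 $r4=1 $r5=0 $r6=15
PC=11 add  $r0, $r1, $r5     | $r0=0 $r1=65531 $r2=13 $r3=12 $r4=1 $r5=0 $r6=15

11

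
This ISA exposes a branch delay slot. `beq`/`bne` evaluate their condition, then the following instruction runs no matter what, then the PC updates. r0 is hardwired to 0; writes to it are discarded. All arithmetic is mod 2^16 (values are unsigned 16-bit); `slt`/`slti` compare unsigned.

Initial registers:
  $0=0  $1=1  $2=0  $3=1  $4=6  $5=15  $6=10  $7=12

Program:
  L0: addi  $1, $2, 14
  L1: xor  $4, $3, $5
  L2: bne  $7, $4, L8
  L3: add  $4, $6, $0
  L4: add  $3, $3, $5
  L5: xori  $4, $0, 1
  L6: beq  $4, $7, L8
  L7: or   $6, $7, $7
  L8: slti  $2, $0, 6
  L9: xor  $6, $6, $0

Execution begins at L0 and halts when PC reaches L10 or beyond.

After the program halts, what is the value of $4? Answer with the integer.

PC=0  addi  $1, $2, 14       | $0=0 $1=14 $2=0 $3=1 $4=6 $5=15 $6=10 $7=12
PC=1  xor  $4, $3, $5        | $0=0 $1=14 $2=0 $3=1 $4=14 $5=15 $6=10 $7=12
PC=2  bne  $7, $4, L8        | $0=0 $1=14 $2=0 $3=1 $4=14 $5=15 $6=10 $7=12  [TAKEN]
PC=3  add  $4, $6, $0        | $0=0 $1=14 $2=0 $3=1 $4=10 $5=15 $6=10 $7=12
PC=8  slti  $2, $0, 6        | $0=0 $1=14 $2=1 $3=1 $4=10 $5=15 $6=10 $7=12
PC=9  xor  $6, $6, $0        | $0=0 $1=14 $2=1 $3=1 $4=10 $5=15 $6=10 $7=12

10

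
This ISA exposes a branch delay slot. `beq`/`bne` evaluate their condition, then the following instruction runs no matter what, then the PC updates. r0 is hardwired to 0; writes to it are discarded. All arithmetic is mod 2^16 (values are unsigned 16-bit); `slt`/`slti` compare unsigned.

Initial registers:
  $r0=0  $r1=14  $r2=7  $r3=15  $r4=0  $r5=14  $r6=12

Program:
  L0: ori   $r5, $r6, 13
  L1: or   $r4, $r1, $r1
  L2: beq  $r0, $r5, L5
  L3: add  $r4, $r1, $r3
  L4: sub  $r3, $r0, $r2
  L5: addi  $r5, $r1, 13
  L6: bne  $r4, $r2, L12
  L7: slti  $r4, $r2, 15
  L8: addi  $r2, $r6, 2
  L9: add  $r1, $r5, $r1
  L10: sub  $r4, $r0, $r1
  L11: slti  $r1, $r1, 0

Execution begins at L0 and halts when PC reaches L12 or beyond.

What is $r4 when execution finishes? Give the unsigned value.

1

[0] ori   $r5, $r6, 13  →  {$r0:0, $r1:14, $r2:7, $r3:15, $r4:0, $r5:13, $r6:12}
[1] or   $r4, $r1, $r1  →  {$r0:0, $r1:14, $r2:7, $r3:15, $r4:14, $r5:13, $r6:12}
[2] beq  $r0, $r5, L5  →  {$r0:0, $r1:14, $r2:7, $r3:15, $r4:14, $r5:13, $r6:12}  ⟨branch fallthrough⟩
[3] add  $r4, $r1, $r3  →  {$r0:0, $r1:14, $r2:7, $r3:15, $r4:29, $r5:13, $r6:12}
[4] sub  $r3, $r0, $r2  →  {$r0:0, $r1:14, $r2:7, $r3:65529, $r4:29, $r5:13, $r6:12}
[5] addi  $r5, $r1, 13  →  {$r0:0, $r1:14, $r2:7, $r3:65529, $r4:29, $r5:27, $r6:12}
[6] bne  $r4, $r2, L12  →  {$r0:0, $r1:14, $r2:7, $r3:65529, $r4:29, $r5:27, $r6:12}  ⟨branch taken⟩
[7] slti  $r4, $r2, 15  →  {$r0:0, $r1:14, $r2:7, $r3:65529, $r4:1, $r5:27, $r6:12}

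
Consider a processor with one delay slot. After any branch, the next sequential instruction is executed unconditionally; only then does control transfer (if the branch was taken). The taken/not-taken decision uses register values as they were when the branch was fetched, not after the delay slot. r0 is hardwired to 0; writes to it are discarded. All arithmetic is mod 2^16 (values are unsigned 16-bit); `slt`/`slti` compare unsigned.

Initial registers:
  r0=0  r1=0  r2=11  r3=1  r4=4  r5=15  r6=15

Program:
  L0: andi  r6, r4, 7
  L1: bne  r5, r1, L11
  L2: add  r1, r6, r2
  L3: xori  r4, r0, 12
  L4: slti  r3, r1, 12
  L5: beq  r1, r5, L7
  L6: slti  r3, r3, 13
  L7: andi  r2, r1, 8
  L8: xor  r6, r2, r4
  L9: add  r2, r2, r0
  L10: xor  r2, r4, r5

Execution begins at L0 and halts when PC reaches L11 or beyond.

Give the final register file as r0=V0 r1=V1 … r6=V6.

r0=0 r1=15 r2=11 r3=1 r4=4 r5=15 r6=4

  step pc=0: andi  r6, r4, 7  regs=(0,0,11,1,4,15,4)
  step pc=1: bne  r5, r1, L11  cond=T  regs=(0,0,11,1,4,15,4)
  step pc=2: add  r1, r6, r2  regs=(0,15,11,1,4,15,4)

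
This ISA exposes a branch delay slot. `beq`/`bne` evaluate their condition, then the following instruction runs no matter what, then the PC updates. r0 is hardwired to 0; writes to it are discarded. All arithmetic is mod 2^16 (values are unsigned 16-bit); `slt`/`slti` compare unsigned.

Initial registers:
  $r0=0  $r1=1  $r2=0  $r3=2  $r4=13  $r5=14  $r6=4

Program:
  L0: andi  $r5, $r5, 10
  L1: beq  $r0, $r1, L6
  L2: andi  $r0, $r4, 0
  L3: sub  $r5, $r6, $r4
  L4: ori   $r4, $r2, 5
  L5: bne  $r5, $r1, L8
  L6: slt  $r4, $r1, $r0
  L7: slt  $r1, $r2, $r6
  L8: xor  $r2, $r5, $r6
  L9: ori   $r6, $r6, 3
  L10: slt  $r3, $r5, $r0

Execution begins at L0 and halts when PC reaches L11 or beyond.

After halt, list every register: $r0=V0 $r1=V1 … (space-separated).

  step pc=0: andi  $r5, $r5, 10  regs=(0,1,0,2,13,10,4)
  step pc=1: beq  $r0, $r1, L6  cond=F  regs=(0,1,0,2,13,10,4)
  step pc=2: andi  $r0, $r4, 0  regs=(0,1,0,2,13,10,4)
  step pc=3: sub  $r5, $r6, $r4  regs=(0,1,0,2,13,65527,4)
  step pc=4: ori   $r4, $r2, 5  regs=(0,1,0,2,5,65527,4)
  step pc=5: bne  $r5, $r1, L8  cond=T  regs=(0,1,0,2,5,65527,4)
  step pc=6: slt  $r4, $r1, $r0  regs=(0,1,0,2,0,65527,4)
  step pc=8: xor  $r2, $r5, $r6  regs=(0,1,65523,2,0,65527,4)
  step pc=9: ori   $r6, $r6, 3  regs=(0,1,65523,2,0,65527,7)
  step pc=10: slt  $r3, $r5, $r0  regs=(0,1,65523,0,0,65527,7)

$r0=0 $r1=1 $r2=65523 $r3=0 $r4=0 $r5=65527 $r6=7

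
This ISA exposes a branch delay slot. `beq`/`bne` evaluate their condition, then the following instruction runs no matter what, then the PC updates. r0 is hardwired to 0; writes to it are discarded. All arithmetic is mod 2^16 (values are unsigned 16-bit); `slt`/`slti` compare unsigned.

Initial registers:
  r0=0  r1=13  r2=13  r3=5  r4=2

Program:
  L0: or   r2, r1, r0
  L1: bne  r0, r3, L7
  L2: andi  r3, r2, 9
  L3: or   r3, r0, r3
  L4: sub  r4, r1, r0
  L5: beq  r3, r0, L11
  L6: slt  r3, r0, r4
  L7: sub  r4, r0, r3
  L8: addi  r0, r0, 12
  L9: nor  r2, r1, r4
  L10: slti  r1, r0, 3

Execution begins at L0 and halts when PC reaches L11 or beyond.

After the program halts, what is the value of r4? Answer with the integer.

65527

  step pc=0: or   r2, r1, r0  regs=(0,13,13,5,2)
  step pc=1: bne  r0, r3, L7  cond=T  regs=(0,13,13,5,2)
  step pc=2: andi  r3, r2, 9  regs=(0,13,13,9,2)
  step pc=7: sub  r4, r0, r3  regs=(0,13,13,9,65527)
  step pc=8: addi  r0, r0, 12  regs=(0,13,13,9,65527)
  step pc=9: nor  r2, r1, r4  regs=(0,13,0,9,65527)
  step pc=10: slti  r1, r0, 3  regs=(0,1,0,9,65527)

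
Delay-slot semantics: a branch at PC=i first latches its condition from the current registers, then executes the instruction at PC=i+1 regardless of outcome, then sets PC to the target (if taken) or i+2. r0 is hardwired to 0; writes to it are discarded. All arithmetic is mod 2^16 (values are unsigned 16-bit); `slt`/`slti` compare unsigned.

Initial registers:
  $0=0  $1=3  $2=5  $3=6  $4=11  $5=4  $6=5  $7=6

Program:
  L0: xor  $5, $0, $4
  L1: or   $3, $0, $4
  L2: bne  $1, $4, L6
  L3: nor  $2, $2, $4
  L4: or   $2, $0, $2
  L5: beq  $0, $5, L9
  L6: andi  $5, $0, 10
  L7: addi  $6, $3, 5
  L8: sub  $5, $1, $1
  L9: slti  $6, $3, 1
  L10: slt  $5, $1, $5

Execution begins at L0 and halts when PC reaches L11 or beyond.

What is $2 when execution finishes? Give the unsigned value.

65520

#0 xor  $5, $0, $4 ; 0/3/5/6/11/11/5/6
#1 or   $3, $0, $4 ; 0/3/5/11/11/11/5/6
#2 bne  $1, $4, L6 ; 0/3/5/11/11/11/5/6 ; →target
#3 nor  $2, $2, $4 ; 0/3/65520/11/11/11/5/6
#6 andi  $5, $0, 10 ; 0/3/65520/11/11/0/5/6
#7 addi  $6, $3, 5 ; 0/3/65520/11/11/0/16/6
#8 sub  $5, $1, $1 ; 0/3/65520/11/11/0/16/6
#9 slti  $6, $3, 1 ; 0/3/65520/11/11/0/0/6
#10 slt  $5, $1, $5 ; 0/3/65520/11/11/0/0/6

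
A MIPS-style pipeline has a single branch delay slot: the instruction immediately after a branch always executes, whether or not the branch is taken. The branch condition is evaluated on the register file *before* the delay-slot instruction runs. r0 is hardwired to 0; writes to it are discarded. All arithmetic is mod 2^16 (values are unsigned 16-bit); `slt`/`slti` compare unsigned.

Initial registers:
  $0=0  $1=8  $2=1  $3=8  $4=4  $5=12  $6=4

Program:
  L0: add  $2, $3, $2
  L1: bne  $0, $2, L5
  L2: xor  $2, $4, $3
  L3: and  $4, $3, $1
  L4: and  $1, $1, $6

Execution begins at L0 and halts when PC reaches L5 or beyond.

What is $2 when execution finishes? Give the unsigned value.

[0] add  $2, $3, $2  →  {$0:0, $1:8, $2:9, $3:8, $4:4, $5:12, $6:4}
[1] bne  $0, $2, L5  →  {$0:0, $1:8, $2:9, $3:8, $4:4, $5:12, $6:4}  ⟨branch taken⟩
[2] xor  $2, $4, $3  →  {$0:0, $1:8, $2:12, $3:8, $4:4, $5:12, $6:4}

12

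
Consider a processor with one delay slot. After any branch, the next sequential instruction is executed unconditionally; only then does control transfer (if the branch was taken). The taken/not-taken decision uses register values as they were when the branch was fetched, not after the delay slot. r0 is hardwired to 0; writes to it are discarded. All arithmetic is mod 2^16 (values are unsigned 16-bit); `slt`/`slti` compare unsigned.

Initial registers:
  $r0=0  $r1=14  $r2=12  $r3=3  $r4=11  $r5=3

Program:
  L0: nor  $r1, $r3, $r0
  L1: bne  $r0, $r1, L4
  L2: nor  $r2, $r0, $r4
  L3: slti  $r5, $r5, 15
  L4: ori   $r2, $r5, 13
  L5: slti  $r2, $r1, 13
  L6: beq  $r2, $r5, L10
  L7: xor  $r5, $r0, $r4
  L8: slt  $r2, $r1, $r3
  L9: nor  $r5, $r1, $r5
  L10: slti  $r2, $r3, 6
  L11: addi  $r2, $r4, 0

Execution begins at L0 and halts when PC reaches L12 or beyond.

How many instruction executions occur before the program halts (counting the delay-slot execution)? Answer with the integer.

11

PC=0  nor  $r1, $r3, $r0     | $r0=0 $r1=65532 $r2=12 $r3=3 $r4=11 $r5=3
PC=1  bne  $r0, $r1, L4      | $r0=0 $r1=65532 $r2=12 $r3=3 $r4=11 $r5=3  [TAKEN]
PC=2  nor  $r2, $r0, $r4     | $r0=0 $r1=65532 $r2=65524 $r3=3 $r4=11 $r5=3
PC=4  ori   $r2, $r5, 13     | $r0=0 $r1=65532 $r2=15 $r3=3 $r4=11 $r5=3
PC=5  slti  $r2, $r1, 13     | $r0=0 $r1=65532 $r2=0 $r3=3 $r4=11 $r5=3
PC=6  beq  $r2, $r5, L10     | $r0=0 $r1=65532 $r2=0 $r3=3 $r4=11 $r5=3  [not taken]
PC=7  xor  $r5, $r0, $r4     | $r0=0 $r1=65532 $r2=0 $r3=3 $r4=11 $r5=11
PC=8  slt  $r2, $r1, $r3     | $r0=0 $r1=65532 $r2=0 $r3=3 $r4=11 $r5=11
PC=9  nor  $r5, $r1, $r5     | $r0=0 $r1=65532 $r2=0 $r3=3 $r4=11 $r5=0
PC=10 slti  $r2, $r3, 6      | $r0=0 $r1=65532 $r2=1 $r3=3 $r4=11 $r5=0
PC=11 addi  $r2, $r4, 0      | $r0=0 $r1=65532 $r2=11 $r3=3 $r4=11 $r5=0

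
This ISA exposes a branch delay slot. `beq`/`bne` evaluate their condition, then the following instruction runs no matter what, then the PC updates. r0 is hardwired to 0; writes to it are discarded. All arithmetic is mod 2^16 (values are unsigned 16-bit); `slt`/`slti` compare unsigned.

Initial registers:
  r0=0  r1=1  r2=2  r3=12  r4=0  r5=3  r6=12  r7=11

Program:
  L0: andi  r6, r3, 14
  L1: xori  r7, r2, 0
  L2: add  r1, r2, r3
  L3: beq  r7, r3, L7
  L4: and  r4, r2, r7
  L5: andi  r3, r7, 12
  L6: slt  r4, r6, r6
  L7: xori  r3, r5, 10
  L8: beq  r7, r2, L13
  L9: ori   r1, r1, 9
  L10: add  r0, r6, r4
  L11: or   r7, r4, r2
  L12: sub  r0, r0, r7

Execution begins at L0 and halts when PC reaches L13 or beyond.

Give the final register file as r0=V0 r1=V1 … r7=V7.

PC=0  andi  r6, r3, 14       | r0=0 r1=1 r2=2 r3=12 r4=0 r5=3 r6=12 r7=11
PC=1  xori  r7, r2, 0        | r0=0 r1=1 r2=2 r3=12 r4=0 r5=3 r6=12 r7=2
PC=2  add  r1, r2, r3        | r0=0 r1=14 r2=2 r3=12 r4=0 r5=3 r6=12 r7=2
PC=3  beq  r7, r3, L7        | r0=0 r1=14 r2=2 r3=12 r4=0 r5=3 r6=12 r7=2  [not taken]
PC=4  and  r4, r2, r7        | r0=0 r1=14 r2=2 r3=12 r4=2 r5=3 r6=12 r7=2
PC=5  andi  r3, r7, 12       | r0=0 r1=14 r2=2 r3=0 r4=2 r5=3 r6=12 r7=2
PC=6  slt  r4, r6, r6        | r0=0 r1=14 r2=2 r3=0 r4=0 r5=3 r6=12 r7=2
PC=7  xori  r3, r5, 10       | r0=0 r1=14 r2=2 r3=9 r4=0 r5=3 r6=12 r7=2
PC=8  beq  r7, r2, L13       | r0=0 r1=14 r2=2 r3=9 r4=0 r5=3 r6=12 r7=2  [TAKEN]
PC=9  ori   r1, r1, 9        | r0=0 r1=15 r2=2 r3=9 r4=0 r5=3 r6=12 r7=2

r0=0 r1=15 r2=2 r3=9 r4=0 r5=3 r6=12 r7=2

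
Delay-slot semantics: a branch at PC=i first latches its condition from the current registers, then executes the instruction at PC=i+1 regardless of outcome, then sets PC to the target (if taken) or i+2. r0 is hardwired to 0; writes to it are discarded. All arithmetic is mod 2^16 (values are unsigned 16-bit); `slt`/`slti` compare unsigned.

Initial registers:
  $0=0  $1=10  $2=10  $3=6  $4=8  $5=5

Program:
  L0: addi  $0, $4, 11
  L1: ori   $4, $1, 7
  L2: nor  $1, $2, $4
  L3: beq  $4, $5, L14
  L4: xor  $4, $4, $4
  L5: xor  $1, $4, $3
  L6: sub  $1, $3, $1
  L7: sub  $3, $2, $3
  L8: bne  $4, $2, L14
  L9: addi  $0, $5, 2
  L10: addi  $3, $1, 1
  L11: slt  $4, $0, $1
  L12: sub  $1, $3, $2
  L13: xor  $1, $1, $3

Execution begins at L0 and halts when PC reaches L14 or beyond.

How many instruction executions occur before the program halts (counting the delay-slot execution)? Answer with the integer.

10

PC=0  addi  $0, $4, 11       | $0=0 $1=10 $2=10 $3=6 $4=8 $5=5
PC=1  ori   $4, $1, 7        | $0=0 $1=10 $2=10 $3=6 $4=15 $5=5
PC=2  nor  $1, $2, $4        | $0=0 $1=65520 $2=10 $3=6 $4=15 $5=5
PC=3  beq  $4, $5, L14       | $0=0 $1=65520 $2=10 $3=6 $4=15 $5=5  [not taken]
PC=4  xor  $4, $4, $4        | $0=0 $1=65520 $2=10 $3=6 $4=0 $5=5
PC=5  xor  $1, $4, $3        | $0=0 $1=6 $2=10 $3=6 $4=0 $5=5
PC=6  sub  $1, $3, $1        | $0=0 $1=0 $2=10 $3=6 $4=0 $5=5
PC=7  sub  $3, $2, $3        | $0=0 $1=0 $2=10 $3=4 $4=0 $5=5
PC=8  bne  $4, $2, L14       | $0=0 $1=0 $2=10 $3=4 $4=0 $5=5  [TAKEN]
PC=9  addi  $0, $5, 2        | $0=0 $1=0 $2=10 $3=4 $4=0 $5=5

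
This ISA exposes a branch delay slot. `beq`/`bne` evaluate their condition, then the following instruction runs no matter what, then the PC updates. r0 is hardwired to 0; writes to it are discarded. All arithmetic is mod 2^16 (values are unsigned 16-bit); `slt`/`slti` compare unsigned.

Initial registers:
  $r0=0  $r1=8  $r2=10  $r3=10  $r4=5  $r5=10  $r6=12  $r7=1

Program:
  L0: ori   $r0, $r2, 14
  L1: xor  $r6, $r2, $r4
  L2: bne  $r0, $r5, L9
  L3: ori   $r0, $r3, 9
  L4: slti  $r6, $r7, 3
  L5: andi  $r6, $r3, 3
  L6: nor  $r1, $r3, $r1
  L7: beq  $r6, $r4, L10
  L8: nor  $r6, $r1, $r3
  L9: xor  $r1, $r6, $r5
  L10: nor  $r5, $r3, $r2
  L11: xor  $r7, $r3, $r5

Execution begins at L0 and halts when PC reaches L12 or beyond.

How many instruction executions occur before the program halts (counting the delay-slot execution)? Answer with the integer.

7

  step pc=0: ori   $r0, $r2, 14  regs=(0,8,10,10,5,10,12,1)
  step pc=1: xor  $r6, $r2, $r4  regs=(0,8,10,10,5,10,15,1)
  step pc=2: bne  $r0, $r5, L9  cond=T  regs=(0,8,10,10,5,10,15,1)
  step pc=3: ori   $r0, $r3, 9  regs=(0,8,10,10,5,10,15,1)
  step pc=9: xor  $r1, $r6, $r5  regs=(0,5,10,10,5,10,15,1)
  step pc=10: nor  $r5, $r3, $r2  regs=(0,5,10,10,5,65525,15,1)
  step pc=11: xor  $r7, $r3, $r5  regs=(0,5,10,10,5,65525,15,65535)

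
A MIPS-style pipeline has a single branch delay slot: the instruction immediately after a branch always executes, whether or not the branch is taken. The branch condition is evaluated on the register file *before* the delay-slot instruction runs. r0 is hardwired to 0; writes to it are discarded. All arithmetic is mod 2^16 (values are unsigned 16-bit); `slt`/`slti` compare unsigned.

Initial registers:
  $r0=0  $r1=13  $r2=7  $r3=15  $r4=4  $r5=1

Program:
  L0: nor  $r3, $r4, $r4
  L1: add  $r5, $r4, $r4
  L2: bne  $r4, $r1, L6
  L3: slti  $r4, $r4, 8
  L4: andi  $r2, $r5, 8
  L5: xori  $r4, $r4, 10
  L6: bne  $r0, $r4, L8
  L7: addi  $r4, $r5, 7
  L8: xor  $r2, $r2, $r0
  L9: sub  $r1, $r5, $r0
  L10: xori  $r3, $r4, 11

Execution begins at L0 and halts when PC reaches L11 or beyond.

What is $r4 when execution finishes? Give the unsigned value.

15

#0 nor  $r3, $r4, $r4 ; 0/13/7/65531/4/1
#1 add  $r5, $r4, $r4 ; 0/13/7/65531/4/8
#2 bne  $r4, $r1, L6 ; 0/13/7/65531/4/8 ; →target
#3 slti  $r4, $r4, 8 ; 0/13/7/65531/1/8
#6 bne  $r0, $r4, L8 ; 0/13/7/65531/1/8 ; →target
#7 addi  $r4, $r5, 7 ; 0/13/7/65531/15/8
#8 xor  $r2, $r2, $r0 ; 0/13/7/65531/15/8
#9 sub  $r1, $r5, $r0 ; 0/8/7/65531/15/8
#10 xori  $r3, $r4, 11 ; 0/8/7/4/15/8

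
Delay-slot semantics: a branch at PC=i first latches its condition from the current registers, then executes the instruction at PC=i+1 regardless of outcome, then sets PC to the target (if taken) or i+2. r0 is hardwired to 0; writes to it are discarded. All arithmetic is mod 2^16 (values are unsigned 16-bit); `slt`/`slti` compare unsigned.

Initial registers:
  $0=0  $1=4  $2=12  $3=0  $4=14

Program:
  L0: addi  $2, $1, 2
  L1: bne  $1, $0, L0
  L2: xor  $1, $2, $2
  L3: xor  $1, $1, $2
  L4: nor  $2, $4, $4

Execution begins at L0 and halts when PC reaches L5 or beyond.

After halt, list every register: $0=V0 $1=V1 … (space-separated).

  step pc=0: addi  $2, $1, 2  regs=(0,4,6,0,14)
  step pc=1: bne  $1, $0, L0  cond=T  regs=(0,4,6,0,14)
  step pc=2: xor  $1, $2, $2  regs=(0,0,6,0,14)
  step pc=0: addi  $2, $1, 2  regs=(0,0,2,0,14)
  step pc=1: bne  $1, $0, L0  cond=F  regs=(0,0,2,0,14)
  step pc=2: xor  $1, $2, $2  regs=(0,0,2,0,14)
  step pc=3: xor  $1, $1, $2  regs=(0,2,2,0,14)
  step pc=4: nor  $2, $4, $4  regs=(0,2,65521,0,14)

$0=0 $1=2 $2=65521 $3=0 $4=14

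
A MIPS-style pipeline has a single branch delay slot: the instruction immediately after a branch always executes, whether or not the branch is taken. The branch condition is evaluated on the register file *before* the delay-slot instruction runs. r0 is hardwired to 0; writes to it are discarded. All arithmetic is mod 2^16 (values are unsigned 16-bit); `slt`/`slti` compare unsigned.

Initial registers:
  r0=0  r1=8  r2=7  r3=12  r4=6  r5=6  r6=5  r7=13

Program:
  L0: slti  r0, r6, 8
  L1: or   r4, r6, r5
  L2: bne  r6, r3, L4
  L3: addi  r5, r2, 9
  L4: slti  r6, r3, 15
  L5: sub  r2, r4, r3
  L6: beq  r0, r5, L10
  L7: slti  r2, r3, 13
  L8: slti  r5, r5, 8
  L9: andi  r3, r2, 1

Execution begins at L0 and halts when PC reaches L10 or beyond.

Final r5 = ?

0

  step pc=0: slti  r0, r6, 8  regs=(0,8,7,12,6,6,5,13)
  step pc=1: or   r4, r6, r5  regs=(0,8,7,12,7,6,5,13)
  step pc=2: bne  r6, r3, L4  cond=T  regs=(0,8,7,12,7,6,5,13)
  step pc=3: addi  r5, r2, 9  regs=(0,8,7,12,7,16,5,13)
  step pc=4: slti  r6, r3, 15  regs=(0,8,7,12,7,16,1,13)
  step pc=5: sub  r2, r4, r3  regs=(0,8,65531,12,7,16,1,13)
  step pc=6: beq  r0, r5, L10  cond=F  regs=(0,8,65531,12,7,16,1,13)
  step pc=7: slti  r2, r3, 13  regs=(0,8,1,12,7,16,1,13)
  step pc=8: slti  r5, r5, 8  regs=(0,8,1,12,7,0,1,13)
  step pc=9: andi  r3, r2, 1  regs=(0,8,1,1,7,0,1,13)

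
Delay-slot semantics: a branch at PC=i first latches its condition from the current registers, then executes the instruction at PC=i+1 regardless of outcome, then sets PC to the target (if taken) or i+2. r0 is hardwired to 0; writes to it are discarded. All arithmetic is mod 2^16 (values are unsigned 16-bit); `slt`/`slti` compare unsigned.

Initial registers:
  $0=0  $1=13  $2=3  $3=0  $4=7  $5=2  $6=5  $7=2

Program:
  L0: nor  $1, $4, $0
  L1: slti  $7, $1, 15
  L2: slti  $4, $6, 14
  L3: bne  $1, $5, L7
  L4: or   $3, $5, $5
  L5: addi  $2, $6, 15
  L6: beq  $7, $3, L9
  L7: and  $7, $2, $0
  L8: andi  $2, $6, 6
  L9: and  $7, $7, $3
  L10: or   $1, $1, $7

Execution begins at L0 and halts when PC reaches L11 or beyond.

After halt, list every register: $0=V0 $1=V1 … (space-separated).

PC=0  nor  $1, $4, $0        | $0=0 $1=65528 $2=3 $3=0 $4=7 $5=2 $6=5 $7=2
PC=1  slti  $7, $1, 15       | $0=0 $1=65528 $2=3 $3=0 $4=7 $5=2 $6=5 $7=0
PC=2  slti  $4, $6, 14       | $0=0 $1=65528 $2=3 $3=0 $4=1 $5=2 $6=5 $7=0
PC=3  bne  $1, $5, L7        | $0=0 $1=65528 $2=3 $3=0 $4=1 $5=2 $6=5 $7=0  [TAKEN]
PC=4  or   $3, $5, $5        | $0=0 $1=65528 $2=3 $3=2 $4=1 $5=2 $6=5 $7=0
PC=7  and  $7, $2, $0        | $0=0 $1=65528 $2=3 $3=2 $4=1 $5=2 $6=5 $7=0
PC=8  andi  $2, $6, 6        | $0=0 $1=65528 $2=4 $3=2 $4=1 $5=2 $6=5 $7=0
PC=9  and  $7, $7, $3        | $0=0 $1=65528 $2=4 $3=2 $4=1 $5=2 $6=5 $7=0
PC=10 or   $1, $1, $7        | $0=0 $1=65528 $2=4 $3=2 $4=1 $5=2 $6=5 $7=0

$0=0 $1=65528 $2=4 $3=2 $4=1 $5=2 $6=5 $7=0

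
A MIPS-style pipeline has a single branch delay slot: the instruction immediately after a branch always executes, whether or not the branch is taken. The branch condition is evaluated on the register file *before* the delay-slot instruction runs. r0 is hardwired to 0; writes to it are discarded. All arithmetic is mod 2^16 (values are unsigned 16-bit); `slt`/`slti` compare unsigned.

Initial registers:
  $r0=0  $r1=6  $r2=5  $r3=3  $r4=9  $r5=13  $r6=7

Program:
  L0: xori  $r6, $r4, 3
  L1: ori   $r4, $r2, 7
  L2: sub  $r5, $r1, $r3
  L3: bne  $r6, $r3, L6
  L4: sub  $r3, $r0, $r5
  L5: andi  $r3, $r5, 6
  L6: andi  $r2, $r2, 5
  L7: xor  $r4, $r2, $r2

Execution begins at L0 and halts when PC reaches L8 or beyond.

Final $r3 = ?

65533

[0] xori  $r6, $r4, 3  →  {$r0:0, $r1:6, $r2:5, $r3:3, $r4:9, $r5:13, $r6:10}
[1] ori   $r4, $r2, 7  →  {$r0:0, $r1:6, $r2:5, $r3:3, $r4:7, $r5:13, $r6:10}
[2] sub  $r5, $r1, $r3  →  {$r0:0, $r1:6, $r2:5, $r3:3, $r4:7, $r5:3, $r6:10}
[3] bne  $r6, $r3, L6  →  {$r0:0, $r1:6, $r2:5, $r3:3, $r4:7, $r5:3, $r6:10}  ⟨branch taken⟩
[4] sub  $r3, $r0, $r5  →  {$r0:0, $r1:6, $r2:5, $r3:65533, $r4:7, $r5:3, $r6:10}
[6] andi  $r2, $r2, 5  →  {$r0:0, $r1:6, $r2:5, $r3:65533, $r4:7, $r5:3, $r6:10}
[7] xor  $r4, $r2, $r2  →  {$r0:0, $r1:6, $r2:5, $r3:65533, $r4:0, $r5:3, $r6:10}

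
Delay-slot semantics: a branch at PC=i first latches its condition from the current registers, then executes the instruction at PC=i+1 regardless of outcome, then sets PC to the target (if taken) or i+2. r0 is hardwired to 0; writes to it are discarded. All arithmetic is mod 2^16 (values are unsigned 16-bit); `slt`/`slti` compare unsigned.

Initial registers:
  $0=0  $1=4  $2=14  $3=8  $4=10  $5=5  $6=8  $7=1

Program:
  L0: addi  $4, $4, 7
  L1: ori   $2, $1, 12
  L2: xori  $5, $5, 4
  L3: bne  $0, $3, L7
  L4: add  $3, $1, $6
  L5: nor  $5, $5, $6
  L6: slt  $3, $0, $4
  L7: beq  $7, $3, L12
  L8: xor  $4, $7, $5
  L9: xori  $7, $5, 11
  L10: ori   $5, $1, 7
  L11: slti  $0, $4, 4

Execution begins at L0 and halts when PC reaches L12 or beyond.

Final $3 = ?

PC=0  addi  $4, $4, 7        | $0=0 $1=4 $2=14 $3=8 $4=17 $5=5 $6=8 $7=1
PC=1  ori   $2, $1, 12       | $0=0 $1=4 $2=12 $3=8 $4=17 $5=5 $6=8 $7=1
PC=2  xori  $5, $5, 4        | $0=0 $1=4 $2=12 $3=8 $4=17 $5=1 $6=8 $7=1
PC=3  bne  $0, $3, L7        | $0=0 $1=4 $2=12 $3=8 $4=17 $5=1 $6=8 $7=1  [TAKEN]
PC=4  add  $3, $1, $6        | $0=0 $1=4 $2=12 $3=12 $4=17 $5=1 $6=8 $7=1
PC=7  beq  $7, $3, L12       | $0=0 $1=4 $2=12 $3=12 $4=17 $5=1 $6=8 $7=1  [not taken]
PC=8  xor  $4, $7, $5        | $0=0 $1=4 $2=12 $3=12 $4=0 $5=1 $6=8 $7=1
PC=9  xori  $7, $5, 11       | $0=0 $1=4 $2=12 $3=12 $4=0 $5=1 $6=8 $7=10
PC=10 ori   $5, $1, 7        | $0=0 $1=4 $2=12 $3=12 $4=0 $5=7 $6=8 $7=10
PC=11 slti  $0, $4, 4        | $0=0 $1=4 $2=12 $3=12 $4=0 $5=7 $6=8 $7=10

12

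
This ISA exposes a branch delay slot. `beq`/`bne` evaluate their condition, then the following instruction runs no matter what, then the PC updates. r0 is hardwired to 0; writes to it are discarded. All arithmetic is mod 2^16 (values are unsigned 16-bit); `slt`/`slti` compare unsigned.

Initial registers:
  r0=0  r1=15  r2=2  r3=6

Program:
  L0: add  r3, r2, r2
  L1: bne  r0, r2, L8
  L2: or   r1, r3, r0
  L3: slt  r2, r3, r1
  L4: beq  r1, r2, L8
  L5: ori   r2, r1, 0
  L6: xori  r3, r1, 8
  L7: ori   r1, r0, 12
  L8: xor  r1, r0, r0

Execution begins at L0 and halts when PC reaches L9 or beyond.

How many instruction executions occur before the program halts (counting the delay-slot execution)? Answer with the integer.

[0] add  r3, r2, r2  →  {r0:0, r1:15, r2:2, r3:4}
[1] bne  r0, r2, L8  →  {r0:0, r1:15, r2:2, r3:4}  ⟨branch taken⟩
[2] or   r1, r3, r0  →  {r0:0, r1:4, r2:2, r3:4}
[8] xor  r1, r0, r0  →  {r0:0, r1:0, r2:2, r3:4}

4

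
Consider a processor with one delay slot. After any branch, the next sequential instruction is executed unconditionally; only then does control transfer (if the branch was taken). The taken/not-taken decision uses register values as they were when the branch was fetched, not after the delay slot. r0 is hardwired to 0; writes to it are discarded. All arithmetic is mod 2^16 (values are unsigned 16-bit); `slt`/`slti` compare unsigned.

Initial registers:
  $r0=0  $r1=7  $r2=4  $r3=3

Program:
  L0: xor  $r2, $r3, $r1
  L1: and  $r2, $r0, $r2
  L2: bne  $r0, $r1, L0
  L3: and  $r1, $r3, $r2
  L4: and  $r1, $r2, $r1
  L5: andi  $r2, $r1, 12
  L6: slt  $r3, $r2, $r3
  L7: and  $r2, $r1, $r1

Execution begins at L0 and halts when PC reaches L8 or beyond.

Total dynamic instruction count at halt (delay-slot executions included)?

12

  step pc=0: xor  $r2, $r3, $r1  regs=(0,7,4,3)
  step pc=1: and  $r2, $r0, $r2  regs=(0,7,0,3)
  step pc=2: bne  $r0, $r1, L0  cond=T  regs=(0,7,0,3)
  step pc=3: and  $r1, $r3, $r2  regs=(0,0,0,3)
  step pc=0: xor  $r2, $r3, $r1  regs=(0,0,3,3)
  step pc=1: and  $r2, $r0, $r2  regs=(0,0,0,3)
  step pc=2: bne  $r0, $r1, L0  cond=F  regs=(0,0,0,3)
  step pc=3: and  $r1, $r3, $r2  regs=(0,0,0,3)
  step pc=4: and  $r1, $r2, $r1  regs=(0,0,0,3)
  step pc=5: andi  $r2, $r1, 12  regs=(0,0,0,3)
  step pc=6: slt  $r3, $r2, $r3  regs=(0,0,0,1)
  step pc=7: and  $r2, $r1, $r1  regs=(0,0,0,1)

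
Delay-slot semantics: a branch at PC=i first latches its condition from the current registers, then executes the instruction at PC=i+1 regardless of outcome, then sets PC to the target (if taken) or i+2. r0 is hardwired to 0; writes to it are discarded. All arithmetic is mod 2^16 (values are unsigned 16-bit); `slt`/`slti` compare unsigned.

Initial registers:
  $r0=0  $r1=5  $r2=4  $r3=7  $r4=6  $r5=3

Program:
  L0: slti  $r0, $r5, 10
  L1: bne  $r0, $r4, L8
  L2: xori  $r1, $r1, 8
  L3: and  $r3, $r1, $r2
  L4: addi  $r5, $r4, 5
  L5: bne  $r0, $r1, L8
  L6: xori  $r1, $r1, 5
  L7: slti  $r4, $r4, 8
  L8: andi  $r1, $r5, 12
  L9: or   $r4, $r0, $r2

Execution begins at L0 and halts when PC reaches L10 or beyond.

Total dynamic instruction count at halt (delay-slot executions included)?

5

[0] slti  $r0, $r5, 10  →  {$r0:0, $r1:5, $r2:4, $r3:7, $r4:6, $r5:3}
[1] bne  $r0, $r4, L8  →  {$r0:0, $r1:5, $r2:4, $r3:7, $r4:6, $r5:3}  ⟨branch taken⟩
[2] xori  $r1, $r1, 8  →  {$r0:0, $r1:13, $r2:4, $r3:7, $r4:6, $r5:3}
[8] andi  $r1, $r5, 12  →  {$r0:0, $r1:0, $r2:4, $r3:7, $r4:6, $r5:3}
[9] or   $r4, $r0, $r2  →  {$r0:0, $r1:0, $r2:4, $r3:7, $r4:4, $r5:3}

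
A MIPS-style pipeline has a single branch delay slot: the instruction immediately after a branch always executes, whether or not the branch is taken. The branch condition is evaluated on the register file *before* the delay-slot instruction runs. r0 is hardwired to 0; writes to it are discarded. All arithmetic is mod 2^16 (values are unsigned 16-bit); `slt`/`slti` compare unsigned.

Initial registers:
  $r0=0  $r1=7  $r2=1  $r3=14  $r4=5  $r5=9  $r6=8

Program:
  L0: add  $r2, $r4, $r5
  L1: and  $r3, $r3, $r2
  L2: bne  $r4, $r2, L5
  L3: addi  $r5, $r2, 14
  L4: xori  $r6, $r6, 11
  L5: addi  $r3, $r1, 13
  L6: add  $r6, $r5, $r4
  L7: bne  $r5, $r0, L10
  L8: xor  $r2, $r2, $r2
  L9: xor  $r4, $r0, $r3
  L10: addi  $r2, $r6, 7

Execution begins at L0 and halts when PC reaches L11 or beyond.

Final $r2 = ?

#0 add  $r2, $r4, $r5 ; 0/7/14/14/5/9/8
#1 and  $r3, $r3, $r2 ; 0/7/14/14/5/9/8
#2 bne  $r4, $r2, L5 ; 0/7/14/14/5/9/8 ; →target
#3 addi  $r5, $r2, 14 ; 0/7/14/14/5/28/8
#5 addi  $r3, $r1, 13 ; 0/7/14/20/5/28/8
#6 add  $r6, $r5, $r4 ; 0/7/14/20/5/28/33
#7 bne  $r5, $r0, L10 ; 0/7/14/20/5/28/33 ; →target
#8 xor  $r2, $r2, $r2 ; 0/7/0/20/5/28/33
#10 addi  $r2, $r6, 7 ; 0/7/40/20/5/28/33

40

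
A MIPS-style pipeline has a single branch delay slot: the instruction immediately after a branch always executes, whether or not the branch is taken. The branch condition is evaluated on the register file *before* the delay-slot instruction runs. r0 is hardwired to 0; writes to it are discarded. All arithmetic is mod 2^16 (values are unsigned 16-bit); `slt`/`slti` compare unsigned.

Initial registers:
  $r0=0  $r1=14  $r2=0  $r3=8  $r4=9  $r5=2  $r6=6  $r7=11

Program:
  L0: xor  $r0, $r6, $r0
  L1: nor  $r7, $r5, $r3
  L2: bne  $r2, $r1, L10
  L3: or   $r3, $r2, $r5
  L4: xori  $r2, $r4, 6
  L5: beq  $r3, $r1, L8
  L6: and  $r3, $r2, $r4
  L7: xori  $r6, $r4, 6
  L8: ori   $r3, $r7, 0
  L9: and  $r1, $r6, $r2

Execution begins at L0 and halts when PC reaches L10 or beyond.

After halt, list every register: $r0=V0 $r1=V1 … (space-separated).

PC=0  xor  $r0, $r6, $r0     | $r0=0 $r1=14 $r2=0 $r3=8 $r4=9 $r5=2 $r6=6 $r7=11
PC=1  nor  $r7, $r5, $r3     | $r0=0 $r1=14 $r2=0 $r3=8 $r4=9 $r5=2 $r6=6 $r7=65525
PC=2  bne  $r2, $r1, L10     | $r0=0 $r1=14 $r2=0 $r3=8 $r4=9 $r5=2 $r6=6 $r7=65525  [TAKEN]
PC=3  or   $r3, $r2, $r5     | $r0=0 $r1=14 $r2=0 $r3=2 $r4=9 $r5=2 $r6=6 $r7=65525

$r0=0 $r1=14 $r2=0 $r3=2 $r4=9 $r5=2 $r6=6 $r7=65525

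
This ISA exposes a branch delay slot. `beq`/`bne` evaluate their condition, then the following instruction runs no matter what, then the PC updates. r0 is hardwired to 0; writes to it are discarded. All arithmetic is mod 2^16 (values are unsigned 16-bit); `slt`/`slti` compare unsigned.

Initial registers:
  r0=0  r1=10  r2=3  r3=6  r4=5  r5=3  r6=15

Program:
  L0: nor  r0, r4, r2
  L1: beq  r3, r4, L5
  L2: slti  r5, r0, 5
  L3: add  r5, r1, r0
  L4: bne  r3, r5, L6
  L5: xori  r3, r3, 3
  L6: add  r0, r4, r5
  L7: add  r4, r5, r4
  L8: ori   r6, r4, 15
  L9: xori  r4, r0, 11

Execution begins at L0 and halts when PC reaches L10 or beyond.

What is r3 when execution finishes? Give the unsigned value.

5

PC=0  nor  r0, r4, r2        | r0=0 r1=10 r2=3 r3=6 r4=5 r5=3 r6=15
PC=1  beq  r3, r4, L5        | r0=0 r1=10 r2=3 r3=6 r4=5 r5=3 r6=15  [not taken]
PC=2  slti  r5, r0, 5        | r0=0 r1=10 r2=3 r3=6 r4=5 r5=1 r6=15
PC=3  add  r5, r1, r0        | r0=0 r1=10 r2=3 r3=6 r4=5 r5=10 r6=15
PC=4  bne  r3, r5, L6        | r0=0 r1=10 r2=3 r3=6 r4=5 r5=10 r6=15  [TAKEN]
PC=5  xori  r3, r3, 3        | r0=0 r1=10 r2=3 r3=5 r4=5 r5=10 r6=15
PC=6  add  r0, r4, r5        | r0=0 r1=10 r2=3 r3=5 r4=5 r5=10 r6=15
PC=7  add  r4, r5, r4        | r0=0 r1=10 r2=3 r3=5 r4=15 r5=10 r6=15
PC=8  ori   r6, r4, 15       | r0=0 r1=10 r2=3 r3=5 r4=15 r5=10 r6=15
PC=9  xori  r4, r0, 11       | r0=0 r1=10 r2=3 r3=5 r4=11 r5=10 r6=15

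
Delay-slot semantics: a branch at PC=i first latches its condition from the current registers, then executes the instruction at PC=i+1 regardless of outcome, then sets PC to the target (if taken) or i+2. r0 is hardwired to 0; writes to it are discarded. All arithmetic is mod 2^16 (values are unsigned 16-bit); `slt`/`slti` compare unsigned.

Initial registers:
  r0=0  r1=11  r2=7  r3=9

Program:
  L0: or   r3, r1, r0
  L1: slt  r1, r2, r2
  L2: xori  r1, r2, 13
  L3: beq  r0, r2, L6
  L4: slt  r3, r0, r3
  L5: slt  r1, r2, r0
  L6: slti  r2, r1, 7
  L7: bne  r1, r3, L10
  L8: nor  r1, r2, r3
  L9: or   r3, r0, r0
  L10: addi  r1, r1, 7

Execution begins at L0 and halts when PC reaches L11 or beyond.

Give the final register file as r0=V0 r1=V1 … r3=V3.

#0 or   r3, r1, r0 ; 0/11/7/11
#1 slt  r1, r2, r2 ; 0/0/7/11
#2 xori  r1, r2, 13 ; 0/10/7/11
#3 beq  r0, r2, L6 ; 0/10/7/11 ; →fallthru
#4 slt  r3, r0, r3 ; 0/10/7/1
#5 slt  r1, r2, r0 ; 0/0/7/1
#6 slti  r2, r1, 7 ; 0/0/1/1
#7 bne  r1, r3, L10 ; 0/0/1/1 ; →target
#8 nor  r1, r2, r3 ; 0/65534/1/1
#10 addi  r1, r1, 7 ; 0/5/1/1

r0=0 r1=5 r2=1 r3=1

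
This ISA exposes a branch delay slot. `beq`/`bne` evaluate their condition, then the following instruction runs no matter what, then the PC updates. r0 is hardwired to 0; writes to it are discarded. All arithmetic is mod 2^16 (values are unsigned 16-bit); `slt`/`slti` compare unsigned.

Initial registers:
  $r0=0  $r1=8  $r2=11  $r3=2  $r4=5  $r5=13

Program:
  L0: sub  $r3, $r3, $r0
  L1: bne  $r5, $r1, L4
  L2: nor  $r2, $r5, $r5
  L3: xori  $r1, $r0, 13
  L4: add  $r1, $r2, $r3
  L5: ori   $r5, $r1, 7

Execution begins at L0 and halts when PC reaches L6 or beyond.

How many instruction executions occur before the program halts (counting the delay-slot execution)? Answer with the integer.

[0] sub  $r3, $r3, $r0  →  {$r0:0, $r1:8, $r2:11, $r3:2, $r4:5, $r5:13}
[1] bne  $r5, $r1, L4  →  {$r0:0, $r1:8, $r2:11, $r3:2, $r4:5, $r5:13}  ⟨branch taken⟩
[2] nor  $r2, $r5, $r5  →  {$r0:0, $r1:8, $r2:65522, $r3:2, $r4:5, $r5:13}
[4] add  $r1, $r2, $r3  →  {$r0:0, $r1:65524, $r2:65522, $r3:2, $r4:5, $r5:13}
[5] ori   $r5, $r1, 7  →  {$r0:0, $r1:65524, $r2:65522, $r3:2, $r4:5, $r5:65527}

5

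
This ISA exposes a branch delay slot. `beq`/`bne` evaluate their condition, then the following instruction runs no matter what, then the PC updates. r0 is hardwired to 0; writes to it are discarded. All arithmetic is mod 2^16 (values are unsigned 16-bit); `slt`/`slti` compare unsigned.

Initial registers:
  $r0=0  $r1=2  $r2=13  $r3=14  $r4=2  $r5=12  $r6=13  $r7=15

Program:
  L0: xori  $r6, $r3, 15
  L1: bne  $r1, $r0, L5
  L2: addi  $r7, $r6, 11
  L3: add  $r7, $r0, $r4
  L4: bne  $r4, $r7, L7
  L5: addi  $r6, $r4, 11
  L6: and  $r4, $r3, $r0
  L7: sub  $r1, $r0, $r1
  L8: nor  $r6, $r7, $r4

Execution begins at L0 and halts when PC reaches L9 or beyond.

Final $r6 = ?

PC=0  xori  $r6, $r3, 15     | $r0=0 $r1=2 $r2=13 $r3=14 $r4=2 $r5=12 $r6=1 $r7=15
PC=1  bne  $r1, $r0, L5      | $r0=0 $r1=2 $r2=13 $r3=14 $r4=2 $r5=12 $r6=1 $r7=15  [TAKEN]
PC=2  addi  $r7, $r6, 11     | $r0=0 $r1=2 $r2=13 $r3=14 $r4=2 $r5=12 $r6=1 $r7=12
PC=5  addi  $r6, $r4, 11     | $r0=0 $r1=2 $r2=13 $r3=14 $r4=2 $r5=12 $r6=13 $r7=12
PC=6  and  $r4, $r3, $r0     | $r0=0 $r1=2 $r2=13 $r3=14 $r4=0 $r5=12 $r6=13 $r7=12
PC=7  sub  $r1, $r0, $r1     | $r0=0 $r1=65534 $r2=13 $r3=14 $r4=0 $r5=12 $r6=13 $r7=12
PC=8  nor  $r6, $r7, $r4     | $r0=0 $r1=65534 $r2=13 $r3=14 $r4=0 $r5=12 $r6=65523 $r7=12

65523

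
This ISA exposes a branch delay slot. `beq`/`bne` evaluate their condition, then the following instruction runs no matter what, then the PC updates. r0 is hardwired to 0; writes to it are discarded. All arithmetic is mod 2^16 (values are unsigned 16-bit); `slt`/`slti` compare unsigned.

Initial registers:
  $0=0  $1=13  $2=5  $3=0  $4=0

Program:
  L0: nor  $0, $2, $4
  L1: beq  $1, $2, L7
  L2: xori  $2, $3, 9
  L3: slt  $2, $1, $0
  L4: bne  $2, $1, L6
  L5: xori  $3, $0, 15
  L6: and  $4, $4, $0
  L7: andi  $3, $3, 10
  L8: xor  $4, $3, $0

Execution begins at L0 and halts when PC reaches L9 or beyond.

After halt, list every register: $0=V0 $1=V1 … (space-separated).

PC=0  nor  $0, $2, $4        | $0=0 $1=13 $2=5 $3=0 $4=0
PC=1  beq  $1, $2, L7        | $0=0 $1=13 $2=5 $3=0 $4=0  [not taken]
PC=2  xori  $2, $3, 9        | $0=0 $1=13 $2=9 $3=0 $4=0
PC=3  slt  $2, $1, $0        | $0=0 $1=13 $2=0 $3=0 $4=0
PC=4  bne  $2, $1, L6        | $0=0 $1=13 $2=0 $3=0 $4=0  [TAKEN]
PC=5  xori  $3, $0, 15       | $0=0 $1=13 $2=0 $3=15 $4=0
PC=6  and  $4, $4, $0        | $0=0 $1=13 $2=0 $3=15 $4=0
PC=7  andi  $3, $3, 10       | $0=0 $1=13 $2=0 $3=10 $4=0
PC=8  xor  $4, $3, $0        | $0=0 $1=13 $2=0 $3=10 $4=10

$0=0 $1=13 $2=0 $3=10 $4=10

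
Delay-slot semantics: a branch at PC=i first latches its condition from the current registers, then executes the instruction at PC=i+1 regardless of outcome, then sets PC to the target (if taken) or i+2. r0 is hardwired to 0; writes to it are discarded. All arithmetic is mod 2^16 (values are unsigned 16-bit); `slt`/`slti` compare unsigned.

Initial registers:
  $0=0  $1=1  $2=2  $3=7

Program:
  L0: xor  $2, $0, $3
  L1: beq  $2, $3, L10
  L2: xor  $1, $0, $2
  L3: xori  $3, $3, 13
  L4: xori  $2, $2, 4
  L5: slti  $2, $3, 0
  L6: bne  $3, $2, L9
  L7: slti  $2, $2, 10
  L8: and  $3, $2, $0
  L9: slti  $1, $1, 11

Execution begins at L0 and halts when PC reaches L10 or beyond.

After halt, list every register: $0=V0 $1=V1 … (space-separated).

$0=0 $1=7 $2=7 $3=7

[0] xor  $2, $0, $3  →  {$0:0, $1:1, $2:7, $3:7}
[1] beq  $2, $3, L10  →  {$0:0, $1:1, $2:7, $3:7}  ⟨branch taken⟩
[2] xor  $1, $0, $2  →  {$0:0, $1:7, $2:7, $3:7}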